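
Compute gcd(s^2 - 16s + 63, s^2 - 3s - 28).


Factor each:
  s^2 - 16s + 63 = (s - 7)(s - 9)
  s^2 - 3s - 28 = (s - 7)(s + 4)
Common monic factor: s - 7


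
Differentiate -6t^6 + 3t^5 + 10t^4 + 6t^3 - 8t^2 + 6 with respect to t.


Apply the power rule term by term:
  d/dt(-6t^6) = -36t^5
  d/dt(3t^5) = 15t^4
  d/dt(10t^4) = 40t^3
  d/dt(6t^3) = 18t^2
  d/dt(-8t^2) = -16t
  d/dt(6) = 0
p'(t) = -36t^5 + 15t^4 + 40t^3 + 18t^2 - 16t


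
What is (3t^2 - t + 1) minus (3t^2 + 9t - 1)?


Distribute the minus sign:
  (3t^2 - t + 1)
- (3t^2 + 9t - 1)
Negate second polynomial: -3t^2 - 9t + 1
Add: -10t + 2


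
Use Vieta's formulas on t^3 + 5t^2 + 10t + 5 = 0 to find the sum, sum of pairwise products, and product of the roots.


Monic cubic t^3+bt^2+ct+d=0: sum=-b, pairwise sum=c, product=-d.
b=5, c=10, d=5
r1+r2+r3 = -5
r1r2+r1r3+r2r3 = 10
r1r2r3 = -5


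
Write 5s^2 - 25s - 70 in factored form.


Roots satisfy r1 + r2 = -b/a = 5 and r1*r2 = c/a = -14.
So r1 = -2, r2 = 7.
5s^2 - 25s - 70 = 5(s - r1)(s - r2) = 5(s + 2)(s - 7)


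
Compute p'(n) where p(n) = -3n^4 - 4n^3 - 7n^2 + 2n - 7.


Apply the power rule term by term:
  d/dn(-3n^4) = -12n^3
  d/dn(-4n^3) = -12n^2
  d/dn(-7n^2) = -14n
  d/dn(2n) = 2
  d/dn(-7) = 0
p'(n) = -12n^3 - 12n^2 - 14n + 2


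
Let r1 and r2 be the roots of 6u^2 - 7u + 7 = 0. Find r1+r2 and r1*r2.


For au^2+bu+c=0: sum = -b/a, product = c/a.
a=6, b=-7, c=7
Sum = -(-7)/6 = 7/6
Product = (7)/6 = 7/6


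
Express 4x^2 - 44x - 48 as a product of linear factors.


Roots satisfy r1 + r2 = -b/a = 11 and r1*r2 = c/a = -12.
So r1 = 12, r2 = -1.
4x^2 - 44x - 48 = 4(x - r1)(x - r2) = 4(x - 12)(x + 1)


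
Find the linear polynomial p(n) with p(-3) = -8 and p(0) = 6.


p(n) = mn + b. Using p(-3)=-8, p(0)=6:
m = (-8 - 6)/(-3) = -14/-3 = 14/3
b = -8 - m*(-3) = -8 + 14 = 6
p(n) = (14/3)n + 6


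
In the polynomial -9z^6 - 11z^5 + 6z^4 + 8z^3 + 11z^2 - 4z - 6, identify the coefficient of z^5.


Read off the coefficient of z^5: -11


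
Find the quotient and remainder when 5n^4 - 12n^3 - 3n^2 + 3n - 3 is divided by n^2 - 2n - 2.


(5n^4 - 12n^3 - 3n^2 + 3n - 3) / (n^2 - 2n - 2)
Step 1: 5n^2 * (n^2 - 2n - 2) = 5n^4 - 10n^3 - 10n^2; subtract.
Step 2: -2n * (n^2 - 2n - 2) = -2n^3 + 4n^2 + 4n; subtract.
Step 3: 3 * (n^2 - 2n - 2) = 3n^2 - 6n - 6; subtract.
Quotient: 5n^2 - 2n + 3, Remainder: 5n + 3


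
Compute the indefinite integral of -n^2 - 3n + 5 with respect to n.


Reverse power rule on each term:
  ∫ -n^2 dn = -(1/3)n^3
  ∫ -3n dn = -(3/2)n^2
  ∫ 5 dn = 5n
F(n) = -(1/3)n^3 - (3/2)n^2 + 5n + C


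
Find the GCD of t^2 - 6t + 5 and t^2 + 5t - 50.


Factor each:
  t^2 - 6t + 5 = (t - 5)(t - 1)
  t^2 + 5t - 50 = (t - 5)(t + 10)
Common monic factor: t - 5


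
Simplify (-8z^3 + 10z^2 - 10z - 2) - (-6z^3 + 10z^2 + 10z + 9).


Distribute the minus sign:
  (-8z^3 + 10z^2 - 10z - 2)
- (-6z^3 + 10z^2 + 10z + 9)
Negate second polynomial: 6z^3 - 10z^2 - 10z - 9
Add: -2z^3 - 20z - 11


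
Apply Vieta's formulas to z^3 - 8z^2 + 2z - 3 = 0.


Monic cubic z^3+bz^2+cz+d=0: sum=-b, pairwise sum=c, product=-d.
b=-8, c=2, d=-3
r1+r2+r3 = 8
r1r2+r1r3+r2r3 = 2
r1r2r3 = 3


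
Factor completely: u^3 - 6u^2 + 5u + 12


Try integer roots (divisors of 12). u=3: p(3)=0.
Divide out (u - 3): quotient is u^2 - 3u - 4.
Factor the quadratic: (u + 1)(u - 4)
Result: (u - 3)(u + 1)(u - 4)


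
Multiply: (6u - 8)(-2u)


Distribute each term of the first polynomial:
  (6u)(-2u) = -12u^2
  (-8)(-2u) = 16u
Sum: -12u^2 + 16u


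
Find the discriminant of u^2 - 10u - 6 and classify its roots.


D = b^2 - 4ac = (-10)^2 - 4(1)(-6) = 100 + 24 = 124
Since D > 0: two distinct irrational roots


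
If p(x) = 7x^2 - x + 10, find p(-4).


Using direct substitution:
  7 * (-4)^2 = 112
  -1 * (-4)^1 = 4
  constant: 10
Sum = 112 + 4 + 10 = 126


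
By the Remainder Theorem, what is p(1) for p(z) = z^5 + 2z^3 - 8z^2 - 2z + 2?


By the Remainder Theorem, the remainder equals p(1):
  1*(1)^5 = 1
  0*(1)^4 = 0
  2*(1)^3 = 2
  -8*(1)^2 = -8
  -2*(1)^1 = -2
  constant: 2
Sum: 1 + 0 + 2 - 8 - 2 + 2 = -5


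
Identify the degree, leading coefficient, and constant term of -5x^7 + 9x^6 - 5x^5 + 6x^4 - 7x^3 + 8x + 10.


Highest power of x is 7, with coefficient -5. Constant term is 10.
Degree = 7, leading coefficient = -5, constant term = 10


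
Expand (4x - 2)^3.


Expand (4x - 2)^3 by repeated multiplication:
  (4x - 2)^2 = 16x^2 - 16x + 4
= 64x^3 - 96x^2 + 48x - 8


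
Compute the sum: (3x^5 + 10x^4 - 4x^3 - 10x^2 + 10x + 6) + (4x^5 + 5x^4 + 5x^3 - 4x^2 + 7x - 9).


Align terms by degree and add:
  3x^5 + 10x^4 - 4x^3 - 10x^2 + 10x + 6
+ 4x^5 + 5x^4 + 5x^3 - 4x^2 + 7x - 9
= 7x^5 + 15x^4 + x^3 - 14x^2 + 17x - 3


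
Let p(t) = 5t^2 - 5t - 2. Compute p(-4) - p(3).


p(-4) = 98
p(3) = 28
p(-4) - p(3) = 98 - 28 = 70


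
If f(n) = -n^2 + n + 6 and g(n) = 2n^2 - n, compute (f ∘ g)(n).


Substitute g(n) into f:
f(g(n)) = -1*(2n^2 - n)^2 + 1*(2n^2 - n) + 6
(2n^2 - n)^2 = 4n^4 - 4n^3 + n^2
Expand and combine: -4n^4 + 4n^3 + n^2 - n + 6


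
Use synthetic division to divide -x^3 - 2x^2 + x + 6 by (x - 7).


Synthetic division with c = 7. Coefficients: -1, -2, 1, 6
Bring down -1.
  -1 * 7 = -7; -7 - 2 = -9
  -9 * 7 = -63; -63 + 1 = -62
  -62 * 7 = -434; -434 + 6 = -428
Quotient: -x^2 - 9x - 62, Remainder: -428


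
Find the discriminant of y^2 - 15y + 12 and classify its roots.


D = b^2 - 4ac = (-15)^2 - 4(1)(12) = 225 - 48 = 177
Since D > 0: two distinct irrational roots


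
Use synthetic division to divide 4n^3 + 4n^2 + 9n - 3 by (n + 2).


Synthetic division with c = -2. Coefficients: 4, 4, 9, -3
Bring down 4.
  4 * -2 = -8; -8 + 4 = -4
  -4 * -2 = 8; 8 + 9 = 17
  17 * -2 = -34; -34 - 3 = -37
Quotient: 4n^2 - 4n + 17, Remainder: -37


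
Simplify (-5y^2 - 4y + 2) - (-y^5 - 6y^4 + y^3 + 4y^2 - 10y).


Distribute the minus sign:
  (-5y^2 - 4y + 2)
- (-y^5 - 6y^4 + y^3 + 4y^2 - 10y)
Negate second polynomial: y^5 + 6y^4 - y^3 - 4y^2 + 10y
Add: y^5 + 6y^4 - y^3 - 9y^2 + 6y + 2


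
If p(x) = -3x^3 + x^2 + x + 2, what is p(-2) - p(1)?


p(-2) = 28
p(1) = 1
p(-2) - p(1) = 28 - 1 = 27


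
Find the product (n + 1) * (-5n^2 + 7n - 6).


Distribute each term of the first polynomial:
  (n)(-5n^2 + 7n - 6) = -5n^3 + 7n^2 - 6n
  (1)(-5n^2 + 7n - 6) = -5n^2 + 7n - 6
Sum: -5n^3 + 2n^2 + n - 6


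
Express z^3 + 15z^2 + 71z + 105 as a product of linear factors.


Try integer roots (divisors of 105). z=-3: p(-3)=0.
Divide out (z + 3): quotient is z^2 + 12z + 35.
Factor the quadratic: (z + 5)(z + 7)
Result: (z + 3)(z + 5)(z + 7)


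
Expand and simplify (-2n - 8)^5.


Expand (-2n - 8)^5 by repeated multiplication:
  (-2n - 8)^2 = 4n^2 + 32n + 64
  (-2n - 8)^3 = -8n^3 - 96n^2 - 384n - 512
  (-2n - 8)^4 = 16n^4 + 256n^3 + 1536n^2 + 4096n + 4096
= -32n^5 - 640n^4 - 5120n^3 - 20480n^2 - 40960n - 32768


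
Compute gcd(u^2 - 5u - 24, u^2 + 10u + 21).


Factor each:
  u^2 - 5u - 24 = (u + 3)(u - 8)
  u^2 + 10u + 21 = (u + 3)(u + 7)
Common monic factor: u + 3


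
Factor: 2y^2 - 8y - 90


Roots satisfy r1 + r2 = -b/a = 4 and r1*r2 = c/a = -45.
So r1 = 9, r2 = -5.
2y^2 - 8y - 90 = 2(y - r1)(y - r2) = 2(y - 9)(y + 5)


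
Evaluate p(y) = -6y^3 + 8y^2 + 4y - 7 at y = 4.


Using direct substitution:
  -6 * (4)^3 = -384
  8 * (4)^2 = 128
  4 * (4)^1 = 16
  constant: -7
Sum = -384 + 128 + 16 - 7 = -247


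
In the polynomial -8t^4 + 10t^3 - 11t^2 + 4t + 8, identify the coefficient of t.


Read off the coefficient of t: 4


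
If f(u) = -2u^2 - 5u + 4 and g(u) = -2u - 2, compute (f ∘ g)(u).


Substitute g(u) into f:
f(g(u)) = -2*(-2u - 2)^2 + (-5)*(-2u - 2) + 4
(-2u - 2)^2 = 4u^2 + 8u + 4
Expand and combine: -8u^2 - 6u + 6


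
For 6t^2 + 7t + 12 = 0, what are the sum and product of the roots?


For at^2+bt+c=0: sum = -b/a, product = c/a.
a=6, b=7, c=12
Sum = -(7)/6 = -7/6
Product = (12)/6 = 2


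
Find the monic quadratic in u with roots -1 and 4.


p(u) = (u + 1)(u - 4)
Expand: u^2 - 3u - 4


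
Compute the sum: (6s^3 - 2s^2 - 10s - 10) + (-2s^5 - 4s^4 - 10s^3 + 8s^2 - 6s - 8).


Align terms by degree and add:
  6s^3 - 2s^2 - 10s - 10
  -2s^5 - 4s^4 - 10s^3 + 8s^2 - 6s - 8
= -2s^5 - 4s^4 - 4s^3 + 6s^2 - 16s - 18


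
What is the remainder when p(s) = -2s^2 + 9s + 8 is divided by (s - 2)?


By the Remainder Theorem, the remainder equals p(2):
  -2*(2)^2 = -8
  9*(2)^1 = 18
  constant: 8
Sum: -8 + 18 + 8 = 18


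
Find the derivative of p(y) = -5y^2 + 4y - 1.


Apply the power rule term by term:
  d/dy(-5y^2) = -10y
  d/dy(4y) = 4
  d/dy(-1) = 0
p'(y) = -10y + 4


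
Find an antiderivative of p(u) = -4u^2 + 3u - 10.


Reverse power rule on each term:
  ∫ -4u^2 du = -(4/3)u^3
  ∫ 3u du = (3/2)u^2
  ∫ -10 du = -10u
F(u) = -(4/3)u^3 + (3/2)u^2 - 10u + C


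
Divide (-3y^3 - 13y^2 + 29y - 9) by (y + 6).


(-3y^3 - 13y^2 + 29y - 9) / (y + 6)
Step 1: -3y^2 * (y + 6) = -3y^3 - 18y^2; subtract.
Step 2: 5y * (y + 6) = 5y^2 + 30y; subtract.
Step 3: -1 * (y + 6) = -y - 6; subtract.
Quotient: -3y^2 + 5y - 1, Remainder: -3


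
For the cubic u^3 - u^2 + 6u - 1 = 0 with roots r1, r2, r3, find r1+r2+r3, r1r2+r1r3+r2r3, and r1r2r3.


Monic cubic u^3+bu^2+cu+d=0: sum=-b, pairwise sum=c, product=-d.
b=-1, c=6, d=-1
r1+r2+r3 = 1
r1r2+r1r3+r2r3 = 6
r1r2r3 = 1


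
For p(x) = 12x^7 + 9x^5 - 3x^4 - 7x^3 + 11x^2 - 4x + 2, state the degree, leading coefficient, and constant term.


Highest power of x is 7, with coefficient 12. Constant term is 2.
Degree = 7, leading coefficient = 12, constant term = 2


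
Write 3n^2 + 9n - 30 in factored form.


Roots satisfy r1 + r2 = -b/a = -3 and r1*r2 = c/a = -10.
So r1 = -5, r2 = 2.
3n^2 + 9n - 30 = 3(n - r1)(n - r2) = 3(n + 5)(n - 2)


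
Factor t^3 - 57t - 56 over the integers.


Try integer roots (divisors of -56). t=-7: p(-7)=0.
Divide out (t + 7): quotient is t^2 - 7t - 8.
Factor the quadratic: (t - 8)(t + 1)
Result: (t + 7)(t - 8)(t + 1)


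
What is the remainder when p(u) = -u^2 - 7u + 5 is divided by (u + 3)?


By the Remainder Theorem, the remainder equals p(-3):
  -1*(-3)^2 = -9
  -7*(-3)^1 = 21
  constant: 5
Sum: -9 + 21 + 5 = 17


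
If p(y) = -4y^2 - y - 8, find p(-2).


Using direct substitution:
  -4 * (-2)^2 = -16
  -1 * (-2)^1 = 2
  constant: -8
Sum = -16 + 2 - 8 = -22


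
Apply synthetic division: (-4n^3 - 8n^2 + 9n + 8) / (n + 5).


Synthetic division with c = -5. Coefficients: -4, -8, 9, 8
Bring down -4.
  -4 * -5 = 20; 20 - 8 = 12
  12 * -5 = -60; -60 + 9 = -51
  -51 * -5 = 255; 255 + 8 = 263
Quotient: -4n^2 + 12n - 51, Remainder: 263


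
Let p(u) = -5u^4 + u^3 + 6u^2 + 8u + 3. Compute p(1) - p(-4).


p(1) = 13
p(-4) = -1277
p(1) - p(-4) = 13 + 1277 = 1290


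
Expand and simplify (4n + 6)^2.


Expand (4n + 6)^2 by repeated multiplication:
= 16n^2 + 48n + 36


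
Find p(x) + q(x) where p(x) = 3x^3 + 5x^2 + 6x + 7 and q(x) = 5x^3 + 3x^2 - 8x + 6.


Align terms by degree and add:
  3x^3 + 5x^2 + 6x + 7
+ 5x^3 + 3x^2 - 8x + 6
= 8x^3 + 8x^2 - 2x + 13


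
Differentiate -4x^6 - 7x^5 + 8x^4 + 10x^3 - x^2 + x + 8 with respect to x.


Apply the power rule term by term:
  d/dx(-4x^6) = -24x^5
  d/dx(-7x^5) = -35x^4
  d/dx(8x^4) = 32x^3
  d/dx(10x^3) = 30x^2
  d/dx(-x^2) = -2x
  d/dx(x) = 1
  d/dx(8) = 0
p'(x) = -24x^5 - 35x^4 + 32x^3 + 30x^2 - 2x + 1


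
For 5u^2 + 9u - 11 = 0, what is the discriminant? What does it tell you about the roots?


D = b^2 - 4ac = (9)^2 - 4(5)(-11) = 81 + 220 = 301
Since D > 0: two distinct irrational roots


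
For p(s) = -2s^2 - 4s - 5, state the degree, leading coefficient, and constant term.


Highest power of s is 2, with coefficient -2. Constant term is -5.
Degree = 2, leading coefficient = -2, constant term = -5


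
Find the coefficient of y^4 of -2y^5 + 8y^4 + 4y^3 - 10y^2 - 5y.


Read off the coefficient of y^4: 8


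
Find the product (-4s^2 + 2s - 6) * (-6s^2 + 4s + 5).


Distribute each term of the first polynomial:
  (-4s^2)(-6s^2 + 4s + 5) = 24s^4 - 16s^3 - 20s^2
  (2s)(-6s^2 + 4s + 5) = -12s^3 + 8s^2 + 10s
  (-6)(-6s^2 + 4s + 5) = 36s^2 - 24s - 30
Sum: 24s^4 - 28s^3 + 24s^2 - 14s - 30


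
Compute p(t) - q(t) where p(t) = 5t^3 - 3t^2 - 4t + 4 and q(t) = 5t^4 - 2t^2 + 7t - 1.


Distribute the minus sign:
  (5t^3 - 3t^2 - 4t + 4)
- (5t^4 - 2t^2 + 7t - 1)
Negate second polynomial: -5t^4 + 2t^2 - 7t + 1
Add: -5t^4 + 5t^3 - t^2 - 11t + 5


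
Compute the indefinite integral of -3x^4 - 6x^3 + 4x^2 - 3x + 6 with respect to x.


Reverse power rule on each term:
  ∫ -3x^4 dx = -(3/5)x^5
  ∫ -6x^3 dx = -(3/2)x^4
  ∫ 4x^2 dx = (4/3)x^3
  ∫ -3x dx = -(3/2)x^2
  ∫ 6 dx = 6x
F(x) = -(3/5)x^5 - (3/2)x^4 + (4/3)x^3 - (3/2)x^2 + 6x + C


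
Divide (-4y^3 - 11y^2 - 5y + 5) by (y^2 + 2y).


(-4y^3 - 11y^2 - 5y + 5) / (y^2 + 2y)
Step 1: -4y * (y^2 + 2y) = -4y^3 - 8y^2; subtract.
Step 2: -3 * (y^2 + 2y) = -3y^2 - 6y; subtract.
Quotient: -4y - 3, Remainder: y + 5


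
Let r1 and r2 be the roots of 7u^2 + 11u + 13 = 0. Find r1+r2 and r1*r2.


For au^2+bu+c=0: sum = -b/a, product = c/a.
a=7, b=11, c=13
Sum = -(11)/7 = -11/7
Product = (13)/7 = 13/7


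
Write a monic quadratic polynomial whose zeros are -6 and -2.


p(u) = (u + 6)(u + 2)
Expand: u^2 + 8u + 12


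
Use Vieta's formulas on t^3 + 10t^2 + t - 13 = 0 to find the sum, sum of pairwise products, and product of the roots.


Monic cubic t^3+bt^2+ct+d=0: sum=-b, pairwise sum=c, product=-d.
b=10, c=1, d=-13
r1+r2+r3 = -10
r1r2+r1r3+r2r3 = 1
r1r2r3 = 13


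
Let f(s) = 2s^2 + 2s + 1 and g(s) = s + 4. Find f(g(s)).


Substitute g(s) into f:
f(g(s)) = 2*(s + 4)^2 + 2*(s + 4) + 1
(s + 4)^2 = s^2 + 8s + 16
Expand and combine: 2s^2 + 18s + 41


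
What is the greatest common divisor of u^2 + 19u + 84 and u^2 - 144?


Factor each:
  u^2 + 19u + 84 = (u + 12)(u + 7)
  u^2 - 144 = (u + 12)(u - 12)
Common monic factor: u + 12


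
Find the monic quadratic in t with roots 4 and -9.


p(t) = (t - 4)(t + 9)
Expand: t^2 + 5t - 36


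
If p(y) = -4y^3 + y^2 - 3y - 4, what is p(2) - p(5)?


p(2) = -38
p(5) = -494
p(2) - p(5) = -38 + 494 = 456


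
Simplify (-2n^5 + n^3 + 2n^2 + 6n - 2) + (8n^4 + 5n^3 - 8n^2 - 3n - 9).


Align terms by degree and add:
  -2n^5 + n^3 + 2n^2 + 6n - 2
+ 8n^4 + 5n^3 - 8n^2 - 3n - 9
= -2n^5 + 8n^4 + 6n^3 - 6n^2 + 3n - 11


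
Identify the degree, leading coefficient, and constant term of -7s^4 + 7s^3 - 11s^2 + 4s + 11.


Highest power of s is 4, with coefficient -7. Constant term is 11.
Degree = 4, leading coefficient = -7, constant term = 11


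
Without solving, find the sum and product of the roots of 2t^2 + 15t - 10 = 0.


For at^2+bt+c=0: sum = -b/a, product = c/a.
a=2, b=15, c=-10
Sum = -(15)/2 = -15/2
Product = (-10)/2 = -5


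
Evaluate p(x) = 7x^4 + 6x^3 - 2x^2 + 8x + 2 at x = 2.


Using direct substitution:
  7 * (2)^4 = 112
  6 * (2)^3 = 48
  -2 * (2)^2 = -8
  8 * (2)^1 = 16
  constant: 2
Sum = 112 + 48 - 8 + 16 + 2 = 170


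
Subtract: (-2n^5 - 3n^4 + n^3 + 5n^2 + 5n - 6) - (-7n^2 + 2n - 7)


Distribute the minus sign:
  (-2n^5 - 3n^4 + n^3 + 5n^2 + 5n - 6)
- (-7n^2 + 2n - 7)
Negate second polynomial: 7n^2 - 2n + 7
Add: -2n^5 - 3n^4 + n^3 + 12n^2 + 3n + 1


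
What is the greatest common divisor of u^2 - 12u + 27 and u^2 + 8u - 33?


Factor each:
  u^2 - 12u + 27 = (u - 3)(u - 9)
  u^2 + 8u - 33 = (u - 3)(u + 11)
Common monic factor: u - 3


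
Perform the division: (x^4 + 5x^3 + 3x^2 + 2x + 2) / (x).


(x^4 + 5x^3 + 3x^2 + 2x + 2) / (x)
Step 1: x^3 * (x) = x^4; subtract.
Step 2: 5x^2 * (x) = 5x^3; subtract.
Step 3: 3x * (x) = 3x^2; subtract.
Step 4: 2 * (x) = 2x; subtract.
Quotient: x^3 + 5x^2 + 3x + 2, Remainder: 2


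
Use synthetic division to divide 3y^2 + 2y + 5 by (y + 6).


Synthetic division with c = -6. Coefficients: 3, 2, 5
Bring down 3.
  3 * -6 = -18; -18 + 2 = -16
  -16 * -6 = 96; 96 + 5 = 101
Quotient: 3y - 16, Remainder: 101


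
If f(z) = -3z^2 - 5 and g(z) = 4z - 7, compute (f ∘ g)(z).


Substitute g(z) into f:
f(g(z)) = -3*(4z - 7)^2 + (-5)
(4z - 7)^2 = 16z^2 - 56z + 49
Expand and combine: -48z^2 + 168z - 152


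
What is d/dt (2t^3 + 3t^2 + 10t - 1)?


Apply the power rule term by term:
  d/dt(2t^3) = 6t^2
  d/dt(3t^2) = 6t
  d/dt(10t) = 10
  d/dt(-1) = 0
p'(t) = 6t^2 + 6t + 10


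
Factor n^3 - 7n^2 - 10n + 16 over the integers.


Try integer roots (divisors of 16). n=8: p(8)=0.
Divide out (n - 8): quotient is n^2 + n - 2.
Factor the quadratic: (n + 2)(n - 1)
Result: (n - 8)(n + 2)(n - 1)


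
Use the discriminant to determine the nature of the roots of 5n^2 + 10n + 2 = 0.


D = b^2 - 4ac = (10)^2 - 4(5)(2) = 100 - 40 = 60
Since D > 0: two distinct irrational roots


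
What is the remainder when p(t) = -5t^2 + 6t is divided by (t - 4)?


By the Remainder Theorem, the remainder equals p(4):
  -5*(4)^2 = -80
  6*(4)^1 = 24
  constant: 0
Sum: -80 + 24 + 0 = -56


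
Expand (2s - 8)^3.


Expand (2s - 8)^3 by repeated multiplication:
  (2s - 8)^2 = 4s^2 - 32s + 64
= 8s^3 - 96s^2 + 384s - 512


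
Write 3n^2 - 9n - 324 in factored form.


Roots satisfy r1 + r2 = -b/a = 3 and r1*r2 = c/a = -108.
So r1 = -9, r2 = 12.
3n^2 - 9n - 324 = 3(n - r1)(n - r2) = 3(n + 9)(n - 12)


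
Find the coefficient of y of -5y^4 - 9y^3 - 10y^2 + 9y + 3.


Read off the coefficient of y: 9


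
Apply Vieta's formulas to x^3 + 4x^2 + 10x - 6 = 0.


Monic cubic x^3+bx^2+cx+d=0: sum=-b, pairwise sum=c, product=-d.
b=4, c=10, d=-6
r1+r2+r3 = -4
r1r2+r1r3+r2r3 = 10
r1r2r3 = 6


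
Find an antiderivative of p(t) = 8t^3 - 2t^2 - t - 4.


Reverse power rule on each term:
  ∫ 8t^3 dt = 2t^4
  ∫ -2t^2 dt = -(2/3)t^3
  ∫ -t dt = -(1/2)t^2
  ∫ -4 dt = -4t
F(t) = 2t^4 - (2/3)t^3 - (1/2)t^2 - 4t + C


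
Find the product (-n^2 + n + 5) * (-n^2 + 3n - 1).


Distribute each term of the first polynomial:
  (-n^2)(-n^2 + 3n - 1) = n^4 - 3n^3 + n^2
  (n)(-n^2 + 3n - 1) = -n^3 + 3n^2 - n
  (5)(-n^2 + 3n - 1) = -5n^2 + 15n - 5
Sum: n^4 - 4n^3 - n^2 + 14n - 5


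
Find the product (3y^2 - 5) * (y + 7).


Distribute each term of the first polynomial:
  (3y^2)(y + 7) = 3y^3 + 21y^2
  (-5)(y + 7) = -5y - 35
Sum: 3y^3 + 21y^2 - 5y - 35


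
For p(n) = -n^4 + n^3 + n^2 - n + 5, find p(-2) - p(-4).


p(-2) = -13
p(-4) = -295
p(-2) - p(-4) = -13 + 295 = 282


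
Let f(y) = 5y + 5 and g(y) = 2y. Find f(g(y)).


Substitute g(y) into f:
f(g(y)) = 5*(2y) + 5
Expand and combine: 10y + 5


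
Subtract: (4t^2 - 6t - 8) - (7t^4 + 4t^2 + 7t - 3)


Distribute the minus sign:
  (4t^2 - 6t - 8)
- (7t^4 + 4t^2 + 7t - 3)
Negate second polynomial: -7t^4 - 4t^2 - 7t + 3
Add: -7t^4 - 13t - 5


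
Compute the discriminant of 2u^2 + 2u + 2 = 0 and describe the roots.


D = b^2 - 4ac = (2)^2 - 4(2)(2) = 4 - 16 = -12
Since D < 0: two complex conjugate roots (no real roots)


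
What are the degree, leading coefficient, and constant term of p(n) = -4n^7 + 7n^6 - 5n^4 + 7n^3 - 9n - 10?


Highest power of n is 7, with coefficient -4. Constant term is -10.
Degree = 7, leading coefficient = -4, constant term = -10


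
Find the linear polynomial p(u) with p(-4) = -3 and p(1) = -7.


p(u) = mu + b. Using p(-4)=-3, p(1)=-7:
m = (-3 + 7)/(-4 - 1) = 4/-5 = -4/5
b = -3 - m*(-4) = -3 - 16/5 = -31/5
p(u) = -(4/5)u - (31/5)


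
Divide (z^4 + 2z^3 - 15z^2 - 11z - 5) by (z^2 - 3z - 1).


(z^4 + 2z^3 - 15z^2 - 11z - 5) / (z^2 - 3z - 1)
Step 1: z^2 * (z^2 - 3z - 1) = z^4 - 3z^3 - z^2; subtract.
Step 2: 5z * (z^2 - 3z - 1) = 5z^3 - 15z^2 - 5z; subtract.
Step 3: 1 * (z^2 - 3z - 1) = z^2 - 3z - 1; subtract.
Quotient: z^2 + 5z + 1, Remainder: -3z - 4


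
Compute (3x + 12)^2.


Expand (3x + 12)^2 by repeated multiplication:
= 9x^2 + 72x + 144


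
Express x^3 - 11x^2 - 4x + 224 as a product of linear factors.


Try integer roots (divisors of 224). x=7: p(7)=0.
Divide out (x - 7): quotient is x^2 - 4x - 32.
Factor the quadratic: (x - 8)(x + 4)
Result: (x - 7)(x - 8)(x + 4)


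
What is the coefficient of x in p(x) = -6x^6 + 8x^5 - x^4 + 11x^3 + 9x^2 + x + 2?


Read off the coefficient of x: 1


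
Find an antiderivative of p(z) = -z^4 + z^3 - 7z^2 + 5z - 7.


Reverse power rule on each term:
  ∫ -z^4 dz = -(1/5)z^5
  ∫ z^3 dz = (1/4)z^4
  ∫ -7z^2 dz = -(7/3)z^3
  ∫ 5z dz = (5/2)z^2
  ∫ -7 dz = -7z
F(z) = -(1/5)z^5 + (1/4)z^4 - (7/3)z^3 + (5/2)z^2 - 7z + C


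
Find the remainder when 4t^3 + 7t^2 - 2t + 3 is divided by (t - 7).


By the Remainder Theorem, the remainder equals p(7):
  4*(7)^3 = 1372
  7*(7)^2 = 343
  -2*(7)^1 = -14
  constant: 3
Sum: 1372 + 343 - 14 + 3 = 1704


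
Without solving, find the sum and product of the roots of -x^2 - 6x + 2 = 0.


For ax^2+bx+c=0: sum = -b/a, product = c/a.
a=-1, b=-6, c=2
Sum = -(-6)/-1 = -6
Product = (2)/-1 = -2


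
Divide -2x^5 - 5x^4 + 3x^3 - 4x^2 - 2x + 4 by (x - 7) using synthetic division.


Synthetic division with c = 7. Coefficients: -2, -5, 3, -4, -2, 4
Bring down -2.
  -2 * 7 = -14; -14 - 5 = -19
  -19 * 7 = -133; -133 + 3 = -130
  -130 * 7 = -910; -910 - 4 = -914
  -914 * 7 = -6398; -6398 - 2 = -6400
  -6400 * 7 = -44800; -44800 + 4 = -44796
Quotient: -2x^4 - 19x^3 - 130x^2 - 914x - 6400, Remainder: -44796


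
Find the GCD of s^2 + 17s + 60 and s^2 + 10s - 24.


Factor each:
  s^2 + 17s + 60 = (s + 12)(s + 5)
  s^2 + 10s - 24 = (s + 12)(s - 2)
Common monic factor: s + 12


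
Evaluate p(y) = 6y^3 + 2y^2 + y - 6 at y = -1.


Using direct substitution:
  6 * (-1)^3 = -6
  2 * (-1)^2 = 2
  1 * (-1)^1 = -1
  constant: -6
Sum = -6 + 2 - 1 - 6 = -11


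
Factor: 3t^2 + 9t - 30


Roots satisfy r1 + r2 = -b/a = -3 and r1*r2 = c/a = -10.
So r1 = 2, r2 = -5.
3t^2 + 9t - 30 = 3(t - r1)(t - r2) = 3(t - 2)(t + 5)


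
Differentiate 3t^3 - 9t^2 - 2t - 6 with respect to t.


Apply the power rule term by term:
  d/dt(3t^3) = 9t^2
  d/dt(-9t^2) = -18t
  d/dt(-2t) = -2
  d/dt(-6) = 0
p'(t) = 9t^2 - 18t - 2


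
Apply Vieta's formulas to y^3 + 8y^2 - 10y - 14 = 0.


Monic cubic y^3+by^2+cy+d=0: sum=-b, pairwise sum=c, product=-d.
b=8, c=-10, d=-14
r1+r2+r3 = -8
r1r2+r1r3+r2r3 = -10
r1r2r3 = 14


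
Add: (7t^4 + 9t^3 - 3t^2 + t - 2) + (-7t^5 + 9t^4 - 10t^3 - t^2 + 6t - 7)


Align terms by degree and add:
  7t^4 + 9t^3 - 3t^2 + t - 2
  -7t^5 + 9t^4 - 10t^3 - t^2 + 6t - 7
= -7t^5 + 16t^4 - t^3 - 4t^2 + 7t - 9


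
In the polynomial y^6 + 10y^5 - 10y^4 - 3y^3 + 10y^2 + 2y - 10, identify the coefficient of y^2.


Read off the coefficient of y^2: 10


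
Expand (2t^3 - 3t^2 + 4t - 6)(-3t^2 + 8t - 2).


Distribute each term of the first polynomial:
  (2t^3)(-3t^2 + 8t - 2) = -6t^5 + 16t^4 - 4t^3
  (-3t^2)(-3t^2 + 8t - 2) = 9t^4 - 24t^3 + 6t^2
  (4t)(-3t^2 + 8t - 2) = -12t^3 + 32t^2 - 8t
  (-6)(-3t^2 + 8t - 2) = 18t^2 - 48t + 12
Sum: -6t^5 + 25t^4 - 40t^3 + 56t^2 - 56t + 12


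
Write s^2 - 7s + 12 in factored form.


Roots satisfy r1 + r2 = -b/a = 7 and r1*r2 = c/a = 12.
So r1 = 3, r2 = 4.
s^2 - 7s + 12 = (s - r1)(s - r2) = (s - 3)(s - 4)


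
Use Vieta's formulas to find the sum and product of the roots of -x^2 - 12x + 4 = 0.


For ax^2+bx+c=0: sum = -b/a, product = c/a.
a=-1, b=-12, c=4
Sum = -(-12)/-1 = -12
Product = (4)/-1 = -4


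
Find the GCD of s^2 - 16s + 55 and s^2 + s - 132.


Factor each:
  s^2 - 16s + 55 = (s - 11)(s - 5)
  s^2 + s - 132 = (s - 11)(s + 12)
Common monic factor: s - 11


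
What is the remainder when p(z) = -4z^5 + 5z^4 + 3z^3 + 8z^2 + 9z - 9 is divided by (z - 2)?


By the Remainder Theorem, the remainder equals p(2):
  -4*(2)^5 = -128
  5*(2)^4 = 80
  3*(2)^3 = 24
  8*(2)^2 = 32
  9*(2)^1 = 18
  constant: -9
Sum: -128 + 80 + 24 + 32 + 18 - 9 = 17


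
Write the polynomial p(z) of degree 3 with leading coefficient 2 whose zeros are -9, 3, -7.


p(z) = 2(z + 9)(z - 3)(z + 7)
Expand: 2z^3 + 26z^2 + 30z - 378


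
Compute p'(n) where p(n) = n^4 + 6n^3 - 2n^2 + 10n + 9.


Apply the power rule term by term:
  d/dn(n^4) = 4n^3
  d/dn(6n^3) = 18n^2
  d/dn(-2n^2) = -4n
  d/dn(10n) = 10
  d/dn(9) = 0
p'(n) = 4n^3 + 18n^2 - 4n + 10


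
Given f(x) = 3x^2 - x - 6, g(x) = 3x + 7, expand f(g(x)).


Substitute g(x) into f:
f(g(x)) = 3*(3x + 7)^2 + (-1)*(3x + 7) + (-6)
(3x + 7)^2 = 9x^2 + 42x + 49
Expand and combine: 27x^2 + 123x + 134


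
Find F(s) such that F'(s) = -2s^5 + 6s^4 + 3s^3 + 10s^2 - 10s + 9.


Reverse power rule on each term:
  ∫ -2s^5 ds = -(1/3)s^6
  ∫ 6s^4 ds = (6/5)s^5
  ∫ 3s^3 ds = (3/4)s^4
  ∫ 10s^2 ds = (10/3)s^3
  ∫ -10s ds = -5s^2
  ∫ 9 ds = 9s
F(s) = -(1/3)s^6 + (6/5)s^5 + (3/4)s^4 + (10/3)s^3 - 5s^2 + 9s + C


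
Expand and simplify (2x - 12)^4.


Expand (2x - 12)^4 by repeated multiplication:
  (2x - 12)^2 = 4x^2 - 48x + 144
  (2x - 12)^3 = 8x^3 - 144x^2 + 864x - 1728
= 16x^4 - 384x^3 + 3456x^2 - 13824x + 20736


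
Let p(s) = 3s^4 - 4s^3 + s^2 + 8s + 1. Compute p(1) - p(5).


p(1) = 9
p(5) = 1441
p(1) - p(5) = 9 - 1441 = -1432


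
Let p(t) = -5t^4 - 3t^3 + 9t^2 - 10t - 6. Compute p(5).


Using direct substitution:
  -5 * (5)^4 = -3125
  -3 * (5)^3 = -375
  9 * (5)^2 = 225
  -10 * (5)^1 = -50
  constant: -6
Sum = -3125 - 375 + 225 - 50 - 6 = -3331


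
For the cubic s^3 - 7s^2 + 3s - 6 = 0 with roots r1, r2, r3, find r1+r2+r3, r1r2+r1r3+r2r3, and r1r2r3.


Monic cubic s^3+bs^2+cs+d=0: sum=-b, pairwise sum=c, product=-d.
b=-7, c=3, d=-6
r1+r2+r3 = 7
r1r2+r1r3+r2r3 = 3
r1r2r3 = 6


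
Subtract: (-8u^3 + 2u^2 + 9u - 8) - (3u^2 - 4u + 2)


Distribute the minus sign:
  (-8u^3 + 2u^2 + 9u - 8)
- (3u^2 - 4u + 2)
Negate second polynomial: -3u^2 + 4u - 2
Add: -8u^3 - u^2 + 13u - 10


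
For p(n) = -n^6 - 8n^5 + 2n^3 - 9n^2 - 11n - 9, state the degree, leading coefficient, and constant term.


Highest power of n is 6, with coefficient -1. Constant term is -9.
Degree = 6, leading coefficient = -1, constant term = -9


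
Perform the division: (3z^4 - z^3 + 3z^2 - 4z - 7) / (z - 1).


(3z^4 - z^3 + 3z^2 - 4z - 7) / (z - 1)
Step 1: 3z^3 * (z - 1) = 3z^4 - 3z^3; subtract.
Step 2: 2z^2 * (z - 1) = 2z^3 - 2z^2; subtract.
Step 3: 5z * (z - 1) = 5z^2 - 5z; subtract.
Step 4: 1 * (z - 1) = z - 1; subtract.
Quotient: 3z^3 + 2z^2 + 5z + 1, Remainder: -6


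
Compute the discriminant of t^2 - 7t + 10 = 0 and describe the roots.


D = b^2 - 4ac = (-7)^2 - 4(1)(10) = 49 - 40 = 9
Since D > 0: two distinct rational roots


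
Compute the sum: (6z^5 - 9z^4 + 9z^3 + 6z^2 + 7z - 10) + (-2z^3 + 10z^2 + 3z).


Align terms by degree and add:
  6z^5 - 9z^4 + 9z^3 + 6z^2 + 7z - 10
  -2z^3 + 10z^2 + 3z
= 6z^5 - 9z^4 + 7z^3 + 16z^2 + 10z - 10


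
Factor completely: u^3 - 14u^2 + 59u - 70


Try integer roots (divisors of -70). u=5: p(5)=0.
Divide out (u - 5): quotient is u^2 - 9u + 14.
Factor the quadratic: (u - 2)(u - 7)
Result: (u - 5)(u - 2)(u - 7)


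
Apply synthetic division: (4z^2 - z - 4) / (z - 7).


Synthetic division with c = 7. Coefficients: 4, -1, -4
Bring down 4.
  4 * 7 = 28; 28 - 1 = 27
  27 * 7 = 189; 189 - 4 = 185
Quotient: 4z + 27, Remainder: 185


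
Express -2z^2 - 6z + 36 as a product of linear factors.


Roots satisfy r1 + r2 = -b/a = -3 and r1*r2 = c/a = -18.
So r1 = -6, r2 = 3.
-2z^2 - 6z + 36 = -2(z - r1)(z - r2) = -2(z + 6)(z - 3)


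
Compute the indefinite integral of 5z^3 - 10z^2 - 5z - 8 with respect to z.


Reverse power rule on each term:
  ∫ 5z^3 dz = (5/4)z^4
  ∫ -10z^2 dz = -(10/3)z^3
  ∫ -5z dz = -(5/2)z^2
  ∫ -8 dz = -8z
F(z) = (5/4)z^4 - (10/3)z^3 - (5/2)z^2 - 8z + C


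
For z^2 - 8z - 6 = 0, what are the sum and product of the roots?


For az^2+bz+c=0: sum = -b/a, product = c/a.
a=1, b=-8, c=-6
Sum = -(-8)/1 = 8
Product = (-6)/1 = -6


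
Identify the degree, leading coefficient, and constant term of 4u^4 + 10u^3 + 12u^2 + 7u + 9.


Highest power of u is 4, with coefficient 4. Constant term is 9.
Degree = 4, leading coefficient = 4, constant term = 9


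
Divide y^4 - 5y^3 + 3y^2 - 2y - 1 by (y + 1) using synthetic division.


Synthetic division with c = -1. Coefficients: 1, -5, 3, -2, -1
Bring down 1.
  1 * -1 = -1; -1 - 5 = -6
  -6 * -1 = 6; 6 + 3 = 9
  9 * -1 = -9; -9 - 2 = -11
  -11 * -1 = 11; 11 - 1 = 10
Quotient: y^3 - 6y^2 + 9y - 11, Remainder: 10


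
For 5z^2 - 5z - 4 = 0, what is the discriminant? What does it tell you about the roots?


D = b^2 - 4ac = (-5)^2 - 4(5)(-4) = 25 + 80 = 105
Since D > 0: two distinct irrational roots


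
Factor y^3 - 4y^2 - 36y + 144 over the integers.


Try integer roots (divisors of 144). y=4: p(4)=0.
Divide out (y - 4): quotient is y^2 - 36.
Factor the quadratic: (y + 6)(y - 6)
Result: (y - 4)(y + 6)(y - 6)


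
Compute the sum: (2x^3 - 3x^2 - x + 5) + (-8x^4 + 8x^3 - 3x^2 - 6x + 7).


Align terms by degree and add:
  2x^3 - 3x^2 - x + 5
  -8x^4 + 8x^3 - 3x^2 - 6x + 7
= -8x^4 + 10x^3 - 6x^2 - 7x + 12


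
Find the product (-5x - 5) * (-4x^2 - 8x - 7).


Distribute each term of the first polynomial:
  (-5x)(-4x^2 - 8x - 7) = 20x^3 + 40x^2 + 35x
  (-5)(-4x^2 - 8x - 7) = 20x^2 + 40x + 35
Sum: 20x^3 + 60x^2 + 75x + 35


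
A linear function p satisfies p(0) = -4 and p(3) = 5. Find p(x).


p(x) = mx + b. Using p(0)=-4, p(3)=5:
m = (-4 - 5)/(0 - 3) = -9/-3 = 3
b = -4 - m*(0) = -4 = -4
p(x) = 3x - 4


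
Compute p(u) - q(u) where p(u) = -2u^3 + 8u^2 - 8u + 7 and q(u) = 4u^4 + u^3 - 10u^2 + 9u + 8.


Distribute the minus sign:
  (-2u^3 + 8u^2 - 8u + 7)
- (4u^4 + u^3 - 10u^2 + 9u + 8)
Negate second polynomial: -4u^4 - u^3 + 10u^2 - 9u - 8
Add: -4u^4 - 3u^3 + 18u^2 - 17u - 1


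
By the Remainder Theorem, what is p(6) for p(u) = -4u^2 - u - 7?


By the Remainder Theorem, the remainder equals p(6):
  -4*(6)^2 = -144
  -1*(6)^1 = -6
  constant: -7
Sum: -144 - 6 - 7 = -157


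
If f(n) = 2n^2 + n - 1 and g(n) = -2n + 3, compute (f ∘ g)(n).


Substitute g(n) into f:
f(g(n)) = 2*(-2n + 3)^2 + 1*(-2n + 3) + (-1)
(-2n + 3)^2 = 4n^2 - 12n + 9
Expand and combine: 8n^2 - 26n + 20


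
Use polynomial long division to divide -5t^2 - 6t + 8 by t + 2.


(-5t^2 - 6t + 8) / (t + 2)
Step 1: -5t * (t + 2) = -5t^2 - 10t; subtract.
Step 2: 4 * (t + 2) = 4t + 8; subtract.
Quotient: -5t + 4, Remainder: 0


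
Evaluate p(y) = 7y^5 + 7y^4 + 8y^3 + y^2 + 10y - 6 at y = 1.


Using direct substitution:
  7 * (1)^5 = 7
  7 * (1)^4 = 7
  8 * (1)^3 = 8
  1 * (1)^2 = 1
  10 * (1)^1 = 10
  constant: -6
Sum = 7 + 7 + 8 + 1 + 10 - 6 = 27


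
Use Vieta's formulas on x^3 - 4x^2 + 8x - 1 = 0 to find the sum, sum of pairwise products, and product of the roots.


Monic cubic x^3+bx^2+cx+d=0: sum=-b, pairwise sum=c, product=-d.
b=-4, c=8, d=-1
r1+r2+r3 = 4
r1r2+r1r3+r2r3 = 8
r1r2r3 = 1


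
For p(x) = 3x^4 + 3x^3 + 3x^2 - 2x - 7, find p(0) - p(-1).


p(0) = -7
p(-1) = -2
p(0) - p(-1) = -7 + 2 = -5


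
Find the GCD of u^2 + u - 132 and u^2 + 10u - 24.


Factor each:
  u^2 + u - 132 = (u + 12)(u - 11)
  u^2 + 10u - 24 = (u + 12)(u - 2)
Common monic factor: u + 12


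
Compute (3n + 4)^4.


Expand (3n + 4)^4 by repeated multiplication:
  (3n + 4)^2 = 9n^2 + 24n + 16
  (3n + 4)^3 = 27n^3 + 108n^2 + 144n + 64
= 81n^4 + 432n^3 + 864n^2 + 768n + 256


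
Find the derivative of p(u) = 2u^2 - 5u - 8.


Apply the power rule term by term:
  d/du(2u^2) = 4u
  d/du(-5u) = -5
  d/du(-8) = 0
p'(u) = 4u - 5


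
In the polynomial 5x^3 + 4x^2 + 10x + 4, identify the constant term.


Read off the constant term: 4


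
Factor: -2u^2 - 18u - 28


Roots satisfy r1 + r2 = -b/a = -9 and r1*r2 = c/a = 14.
So r1 = -2, r2 = -7.
-2u^2 - 18u - 28 = -2(u - r1)(u - r2) = -2(u + 2)(u + 7)


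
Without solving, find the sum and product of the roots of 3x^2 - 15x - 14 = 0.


For ax^2+bx+c=0: sum = -b/a, product = c/a.
a=3, b=-15, c=-14
Sum = -(-15)/3 = 5
Product = (-14)/3 = -14/3


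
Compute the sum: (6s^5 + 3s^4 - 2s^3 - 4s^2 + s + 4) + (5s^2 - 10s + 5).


Align terms by degree and add:
  6s^5 + 3s^4 - 2s^3 - 4s^2 + s + 4
+ 5s^2 - 10s + 5
= 6s^5 + 3s^4 - 2s^3 + s^2 - 9s + 9


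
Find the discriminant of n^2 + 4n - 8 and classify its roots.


D = b^2 - 4ac = (4)^2 - 4(1)(-8) = 16 + 32 = 48
Since D > 0: two distinct irrational roots


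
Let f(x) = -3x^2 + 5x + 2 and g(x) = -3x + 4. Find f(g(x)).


Substitute g(x) into f:
f(g(x)) = -3*(-3x + 4)^2 + 5*(-3x + 4) + 2
(-3x + 4)^2 = 9x^2 - 24x + 16
Expand and combine: -27x^2 + 57x - 26


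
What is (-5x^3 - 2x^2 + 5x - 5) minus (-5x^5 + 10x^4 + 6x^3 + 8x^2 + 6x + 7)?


Distribute the minus sign:
  (-5x^3 - 2x^2 + 5x - 5)
- (-5x^5 + 10x^4 + 6x^3 + 8x^2 + 6x + 7)
Negate second polynomial: 5x^5 - 10x^4 - 6x^3 - 8x^2 - 6x - 7
Add: 5x^5 - 10x^4 - 11x^3 - 10x^2 - x - 12


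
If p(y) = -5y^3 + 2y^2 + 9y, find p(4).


Using direct substitution:
  -5 * (4)^3 = -320
  2 * (4)^2 = 32
  9 * (4)^1 = 36
  constant: 0
Sum = -320 + 32 + 36 + 0 = -252


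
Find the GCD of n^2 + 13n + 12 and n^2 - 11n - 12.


Factor each:
  n^2 + 13n + 12 = (n + 1)(n + 12)
  n^2 - 11n - 12 = (n + 1)(n - 12)
Common monic factor: n + 1


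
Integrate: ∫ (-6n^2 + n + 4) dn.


Reverse power rule on each term:
  ∫ -6n^2 dn = -2n^3
  ∫ n dn = (1/2)n^2
  ∫ 4 dn = 4n
F(n) = -2n^3 + (1/2)n^2 + 4n + C


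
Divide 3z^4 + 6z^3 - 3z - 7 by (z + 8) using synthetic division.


Synthetic division with c = -8. Coefficients: 3, 6, 0, -3, -7
Bring down 3.
  3 * -8 = -24; -24 + 6 = -18
  -18 * -8 = 144; 144 + 0 = 144
  144 * -8 = -1152; -1152 - 3 = -1155
  -1155 * -8 = 9240; 9240 - 7 = 9233
Quotient: 3z^3 - 18z^2 + 144z - 1155, Remainder: 9233


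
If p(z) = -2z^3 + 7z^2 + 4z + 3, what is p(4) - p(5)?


p(4) = 3
p(5) = -52
p(4) - p(5) = 3 + 52 = 55


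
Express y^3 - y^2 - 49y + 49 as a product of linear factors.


Try integer roots (divisors of 49). y=1: p(1)=0.
Divide out (y - 1): quotient is y^2 - 49.
Factor the quadratic: (y - 7)(y + 7)
Result: (y - 1)(y - 7)(y + 7)


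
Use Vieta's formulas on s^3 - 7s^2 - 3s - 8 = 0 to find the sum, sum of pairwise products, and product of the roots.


Monic cubic s^3+bs^2+cs+d=0: sum=-b, pairwise sum=c, product=-d.
b=-7, c=-3, d=-8
r1+r2+r3 = 7
r1r2+r1r3+r2r3 = -3
r1r2r3 = 8


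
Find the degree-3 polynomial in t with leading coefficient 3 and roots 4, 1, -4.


p(t) = 3(t - 4)(t - 1)(t + 4)
Expand: 3t^3 - 3t^2 - 48t + 48


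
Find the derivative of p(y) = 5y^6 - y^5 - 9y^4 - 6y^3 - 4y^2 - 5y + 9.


Apply the power rule term by term:
  d/dy(5y^6) = 30y^5
  d/dy(-y^5) = -5y^4
  d/dy(-9y^4) = -36y^3
  d/dy(-6y^3) = -18y^2
  d/dy(-4y^2) = -8y
  d/dy(-5y) = -5
  d/dy(9) = 0
p'(y) = 30y^5 - 5y^4 - 36y^3 - 18y^2 - 8y - 5


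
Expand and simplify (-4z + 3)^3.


Expand (-4z + 3)^3 by repeated multiplication:
  (-4z + 3)^2 = 16z^2 - 24z + 9
= -64z^3 + 144z^2 - 108z + 27


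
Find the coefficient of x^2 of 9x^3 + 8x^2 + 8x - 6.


Read off the coefficient of x^2: 8


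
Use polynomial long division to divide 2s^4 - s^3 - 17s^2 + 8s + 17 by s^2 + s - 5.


(2s^4 - s^3 - 17s^2 + 8s + 17) / (s^2 + s - 5)
Step 1: 2s^2 * (s^2 + s - 5) = 2s^4 + 2s^3 - 10s^2; subtract.
Step 2: -3s * (s^2 + s - 5) = -3s^3 - 3s^2 + 15s; subtract.
Step 3: -4 * (s^2 + s - 5) = -4s^2 - 4s + 20; subtract.
Quotient: 2s^2 - 3s - 4, Remainder: -3s - 3


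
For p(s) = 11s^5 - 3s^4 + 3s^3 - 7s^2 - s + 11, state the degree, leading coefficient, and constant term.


Highest power of s is 5, with coefficient 11. Constant term is 11.
Degree = 5, leading coefficient = 11, constant term = 11


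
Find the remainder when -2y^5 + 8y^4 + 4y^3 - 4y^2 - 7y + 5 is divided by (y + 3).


By the Remainder Theorem, the remainder equals p(-3):
  -2*(-3)^5 = 486
  8*(-3)^4 = 648
  4*(-3)^3 = -108
  -4*(-3)^2 = -36
  -7*(-3)^1 = 21
  constant: 5
Sum: 486 + 648 - 108 - 36 + 21 + 5 = 1016


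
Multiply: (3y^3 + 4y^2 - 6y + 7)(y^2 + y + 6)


Distribute each term of the first polynomial:
  (3y^3)(y^2 + y + 6) = 3y^5 + 3y^4 + 18y^3
  (4y^2)(y^2 + y + 6) = 4y^4 + 4y^3 + 24y^2
  (-6y)(y^2 + y + 6) = -6y^3 - 6y^2 - 36y
  (7)(y^2 + y + 6) = 7y^2 + 7y + 42
Sum: 3y^5 + 7y^4 + 16y^3 + 25y^2 - 29y + 42


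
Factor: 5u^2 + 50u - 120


Roots satisfy r1 + r2 = -b/a = -10 and r1*r2 = c/a = -24.
So r1 = 2, r2 = -12.
5u^2 + 50u - 120 = 5(u - r1)(u - r2) = 5(u - 2)(u + 12)


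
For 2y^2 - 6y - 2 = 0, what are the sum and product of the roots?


For ay^2+by+c=0: sum = -b/a, product = c/a.
a=2, b=-6, c=-2
Sum = -(-6)/2 = 3
Product = (-2)/2 = -1


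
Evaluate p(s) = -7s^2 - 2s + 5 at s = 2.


Using direct substitution:
  -7 * (2)^2 = -28
  -2 * (2)^1 = -4
  constant: 5
Sum = -28 - 4 + 5 = -27


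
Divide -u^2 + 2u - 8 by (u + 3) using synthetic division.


Synthetic division with c = -3. Coefficients: -1, 2, -8
Bring down -1.
  -1 * -3 = 3; 3 + 2 = 5
  5 * -3 = -15; -15 - 8 = -23
Quotient: -u + 5, Remainder: -23


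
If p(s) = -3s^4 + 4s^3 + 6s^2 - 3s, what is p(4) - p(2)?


p(4) = -428
p(2) = 2
p(4) - p(2) = -428 - 2 = -430


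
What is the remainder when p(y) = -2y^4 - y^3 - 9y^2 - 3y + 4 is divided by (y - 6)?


By the Remainder Theorem, the remainder equals p(6):
  -2*(6)^4 = -2592
  -1*(6)^3 = -216
  -9*(6)^2 = -324
  -3*(6)^1 = -18
  constant: 4
Sum: -2592 - 216 - 324 - 18 + 4 = -3146


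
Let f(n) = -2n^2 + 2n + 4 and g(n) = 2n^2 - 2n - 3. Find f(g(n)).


Substitute g(n) into f:
f(g(n)) = -2*(2n^2 - 2n - 3)^2 + 2*(2n^2 - 2n - 3) + 4
(2n^2 - 2n - 3)^2 = 4n^4 - 8n^3 - 8n^2 + 12n + 9
Expand and combine: -8n^4 + 16n^3 + 20n^2 - 28n - 20


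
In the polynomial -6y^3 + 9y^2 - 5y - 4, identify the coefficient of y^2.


Read off the coefficient of y^2: 9


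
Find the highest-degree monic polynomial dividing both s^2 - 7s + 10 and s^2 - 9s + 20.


Factor each:
  s^2 - 7s + 10 = (s - 5)(s - 2)
  s^2 - 9s + 20 = (s - 5)(s - 4)
Common monic factor: s - 5


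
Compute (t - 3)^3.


Expand (t - 3)^3 by repeated multiplication:
  (t - 3)^2 = t^2 - 6t + 9
= t^3 - 9t^2 + 27t - 27


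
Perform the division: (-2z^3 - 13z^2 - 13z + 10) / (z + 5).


(-2z^3 - 13z^2 - 13z + 10) / (z + 5)
Step 1: -2z^2 * (z + 5) = -2z^3 - 10z^2; subtract.
Step 2: -3z * (z + 5) = -3z^2 - 15z; subtract.
Step 3: 2 * (z + 5) = 2z + 10; subtract.
Quotient: -2z^2 - 3z + 2, Remainder: 0


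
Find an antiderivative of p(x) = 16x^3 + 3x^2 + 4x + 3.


Reverse power rule on each term:
  ∫ 16x^3 dx = 4x^4
  ∫ 3x^2 dx = x^3
  ∫ 4x dx = 2x^2
  ∫ 3 dx = 3x
F(x) = 4x^4 + x^3 + 2x^2 + 3x + C


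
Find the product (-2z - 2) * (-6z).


Distribute each term of the first polynomial:
  (-2z)(-6z) = 12z^2
  (-2)(-6z) = 12z
Sum: 12z^2 + 12z


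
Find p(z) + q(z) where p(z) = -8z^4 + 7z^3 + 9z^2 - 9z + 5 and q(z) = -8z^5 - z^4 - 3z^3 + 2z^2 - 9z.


Align terms by degree and add:
  -8z^4 + 7z^3 + 9z^2 - 9z + 5
  -8z^5 - z^4 - 3z^3 + 2z^2 - 9z
= -8z^5 - 9z^4 + 4z^3 + 11z^2 - 18z + 5


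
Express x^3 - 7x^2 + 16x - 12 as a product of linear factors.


Try integer roots (divisors of -12). x=2: p(2)=0.
Divide out (x - 2): quotient is x^2 - 5x + 6.
Factor the quadratic: (x - 2)(x - 3)
Result: (x - 2)(x - 2)(x - 3)


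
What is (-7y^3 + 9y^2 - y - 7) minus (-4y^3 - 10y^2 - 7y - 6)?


Distribute the minus sign:
  (-7y^3 + 9y^2 - y - 7)
- (-4y^3 - 10y^2 - 7y - 6)
Negate second polynomial: 4y^3 + 10y^2 + 7y + 6
Add: -3y^3 + 19y^2 + 6y - 1


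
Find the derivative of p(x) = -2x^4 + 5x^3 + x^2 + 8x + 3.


Apply the power rule term by term:
  d/dx(-2x^4) = -8x^3
  d/dx(5x^3) = 15x^2
  d/dx(x^2) = 2x
  d/dx(8x) = 8
  d/dx(3) = 0
p'(x) = -8x^3 + 15x^2 + 2x + 8
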